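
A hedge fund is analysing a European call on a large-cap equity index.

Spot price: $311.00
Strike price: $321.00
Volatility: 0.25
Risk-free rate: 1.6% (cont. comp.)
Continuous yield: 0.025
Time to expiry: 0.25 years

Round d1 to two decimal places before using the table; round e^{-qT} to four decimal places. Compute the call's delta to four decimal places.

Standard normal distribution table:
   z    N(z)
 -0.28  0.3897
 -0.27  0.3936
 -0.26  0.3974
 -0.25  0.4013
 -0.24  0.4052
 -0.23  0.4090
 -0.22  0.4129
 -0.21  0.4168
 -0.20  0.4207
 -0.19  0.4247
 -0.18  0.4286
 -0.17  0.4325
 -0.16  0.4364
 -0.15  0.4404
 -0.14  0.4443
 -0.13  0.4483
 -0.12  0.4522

σ√T = 0.25 × 0.5000 = 0.1250
d₁ = [ln(311/321) + (0.016 − 0.025 + ½·0.25²)·0.25] / (σ√T) = (-0.0316 + 0.0056) / 0.1250 = -0.2087 ≈ -0.21
N(d₁) = N(-0.21) = 0.4168
Δ_call = e^(−qT)·N(d₁) = 0.9938·0.4168 = 0.4142

0.4142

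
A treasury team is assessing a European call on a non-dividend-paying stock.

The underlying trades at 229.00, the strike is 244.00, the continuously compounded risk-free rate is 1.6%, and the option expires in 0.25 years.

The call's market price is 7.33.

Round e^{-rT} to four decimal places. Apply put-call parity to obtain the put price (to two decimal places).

exp(−rT) = exp(−0.016·0.25) = 0.9960
Put-call parity: C − P = S − K·e^(−rT) = 229 − 244·0.9960 = 229 − 243.0240 = -14.0240
P = C − (C − P) = 7.33 − (-14.0240) = 21.3540

21.35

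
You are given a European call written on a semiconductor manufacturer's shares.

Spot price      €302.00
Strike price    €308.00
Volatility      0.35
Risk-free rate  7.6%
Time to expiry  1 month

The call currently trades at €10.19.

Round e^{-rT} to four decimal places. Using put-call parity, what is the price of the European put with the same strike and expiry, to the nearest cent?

exp(−rT) = exp(−0.076·0.08333) = 0.9937
Put-call parity: C − P = S − K·e^(−rT) = 302 − 308·0.9937 = 302 − 306.0596 = -4.0596
P = C − (C − P) = 10.19 − (-4.0596) = 14.2496

€14.25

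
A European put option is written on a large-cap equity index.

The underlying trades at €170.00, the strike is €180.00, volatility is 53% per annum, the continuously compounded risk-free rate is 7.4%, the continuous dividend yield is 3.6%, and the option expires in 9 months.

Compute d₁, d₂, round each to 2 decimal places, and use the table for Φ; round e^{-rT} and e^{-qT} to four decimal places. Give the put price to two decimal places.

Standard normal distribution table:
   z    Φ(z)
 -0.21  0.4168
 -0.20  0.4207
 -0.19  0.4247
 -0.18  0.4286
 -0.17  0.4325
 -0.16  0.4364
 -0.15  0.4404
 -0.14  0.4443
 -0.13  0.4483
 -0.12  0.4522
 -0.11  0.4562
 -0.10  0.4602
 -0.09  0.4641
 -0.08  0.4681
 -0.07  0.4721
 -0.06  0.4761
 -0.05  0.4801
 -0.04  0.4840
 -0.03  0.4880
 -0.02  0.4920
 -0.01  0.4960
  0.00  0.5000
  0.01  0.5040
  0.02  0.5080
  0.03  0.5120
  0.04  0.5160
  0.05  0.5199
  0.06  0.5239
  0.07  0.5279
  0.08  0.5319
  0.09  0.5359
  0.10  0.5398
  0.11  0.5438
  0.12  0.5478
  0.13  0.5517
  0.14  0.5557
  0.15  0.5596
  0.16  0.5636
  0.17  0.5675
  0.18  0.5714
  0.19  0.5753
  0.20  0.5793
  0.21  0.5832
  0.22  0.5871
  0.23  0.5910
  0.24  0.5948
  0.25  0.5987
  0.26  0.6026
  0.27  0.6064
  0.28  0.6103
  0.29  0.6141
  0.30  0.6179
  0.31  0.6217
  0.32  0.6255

€33.00

T = 0.75;  σ√T = 0.4590
d₁ = [ln(170/180) + (0.074 − 0.036 + ½·0.53²)·0.75] / (σ√T) = (-0.0572 + 0.1338) / 0.4590 = 0.1671 ⇒ 0.17
d₂ = 0.1671 − 0.4590 = -0.2919 ⇒ -0.29
exp(−qT) = exp(−0.036·0.75) = 0.9734;  exp(−rT) = exp(−0.074·0.75) = 0.9460
N(−d₂) = N(0.29) = 0.6141;  N(−d₁) = N(-0.17) = 0.4325
P = 180·0.9460·0.6141 − 170·0.9734·0.4325 = 104.5689 − 71.5692 = 32.9997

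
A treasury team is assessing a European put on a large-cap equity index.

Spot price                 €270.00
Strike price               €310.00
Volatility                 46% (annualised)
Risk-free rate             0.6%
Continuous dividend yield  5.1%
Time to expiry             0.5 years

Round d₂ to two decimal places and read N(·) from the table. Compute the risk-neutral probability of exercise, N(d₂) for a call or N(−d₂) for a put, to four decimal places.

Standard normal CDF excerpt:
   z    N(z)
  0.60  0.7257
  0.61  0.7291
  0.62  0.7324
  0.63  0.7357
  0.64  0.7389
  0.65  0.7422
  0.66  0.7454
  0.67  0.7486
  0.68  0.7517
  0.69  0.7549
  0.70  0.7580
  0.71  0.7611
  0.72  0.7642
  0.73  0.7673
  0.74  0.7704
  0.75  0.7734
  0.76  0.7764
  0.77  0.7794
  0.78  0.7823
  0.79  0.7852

0.7454

T = 0.5;  σ√T = 0.3253
d₁ = [ln(270/310) + (0.006 − 0.051 + ½·0.46²)·0.5] / (σ√T) = (-0.1382 + 0.0304) / 0.3253 = -0.3313 which rounds to -0.33
d₂ = -0.3313 − 0.3253 = -0.6565 which rounds to -0.66
Risk-neutral Pr[S_T < K] = N(−d₂) = N(0.66) = 0.7454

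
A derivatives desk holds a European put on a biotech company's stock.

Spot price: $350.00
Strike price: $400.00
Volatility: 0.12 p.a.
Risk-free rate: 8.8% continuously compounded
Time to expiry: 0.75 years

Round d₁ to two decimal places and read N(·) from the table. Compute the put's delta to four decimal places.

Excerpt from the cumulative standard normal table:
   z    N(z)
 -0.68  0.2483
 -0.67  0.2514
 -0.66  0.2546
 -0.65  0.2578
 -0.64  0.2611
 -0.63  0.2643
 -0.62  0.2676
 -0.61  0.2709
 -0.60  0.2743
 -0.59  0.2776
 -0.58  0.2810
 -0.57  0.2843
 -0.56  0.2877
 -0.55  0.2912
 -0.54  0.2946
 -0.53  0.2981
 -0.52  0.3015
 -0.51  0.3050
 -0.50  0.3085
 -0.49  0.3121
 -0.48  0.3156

-0.7257

σ√T = 0.12 × 0.8660 = 0.1039
d₁ = [ln(350/400) + (0.088 + ½·0.12²)·0.75] / (σ√T) = (-0.1335 + 0.0714) / 0.1039 = -0.5979 → -0.60
N(d₁) = N(-0.60) = 0.2743
Δ_put = N(d₁) − 1 = 0.2743 − 1 = -0.7257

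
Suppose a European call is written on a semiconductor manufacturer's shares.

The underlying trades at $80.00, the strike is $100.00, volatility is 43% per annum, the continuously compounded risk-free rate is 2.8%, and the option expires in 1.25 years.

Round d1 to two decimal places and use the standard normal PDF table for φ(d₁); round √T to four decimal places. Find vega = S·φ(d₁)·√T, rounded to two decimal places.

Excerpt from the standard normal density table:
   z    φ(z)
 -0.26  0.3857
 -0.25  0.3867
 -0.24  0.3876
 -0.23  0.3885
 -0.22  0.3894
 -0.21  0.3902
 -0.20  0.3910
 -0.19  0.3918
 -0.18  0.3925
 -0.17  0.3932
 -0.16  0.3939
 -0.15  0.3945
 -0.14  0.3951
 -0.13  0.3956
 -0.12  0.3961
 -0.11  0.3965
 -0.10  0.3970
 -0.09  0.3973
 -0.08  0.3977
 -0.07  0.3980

σ√T = 0.43·√1.25 = 0.4808
d₁ = [ln(80/100) + (0.028 + 0.43²/2)·1.25] / 0.4808 = [-0.2231 + 0.1506] / 0.4808 = -0.1510 → -0.15
√T = √1.25 = 1.1180
φ(d₁) = φ(-0.15) = 0.3945
vega = S·φ(d₁)·√T = 80·0.3945·1.1180 = 35.2841

35.28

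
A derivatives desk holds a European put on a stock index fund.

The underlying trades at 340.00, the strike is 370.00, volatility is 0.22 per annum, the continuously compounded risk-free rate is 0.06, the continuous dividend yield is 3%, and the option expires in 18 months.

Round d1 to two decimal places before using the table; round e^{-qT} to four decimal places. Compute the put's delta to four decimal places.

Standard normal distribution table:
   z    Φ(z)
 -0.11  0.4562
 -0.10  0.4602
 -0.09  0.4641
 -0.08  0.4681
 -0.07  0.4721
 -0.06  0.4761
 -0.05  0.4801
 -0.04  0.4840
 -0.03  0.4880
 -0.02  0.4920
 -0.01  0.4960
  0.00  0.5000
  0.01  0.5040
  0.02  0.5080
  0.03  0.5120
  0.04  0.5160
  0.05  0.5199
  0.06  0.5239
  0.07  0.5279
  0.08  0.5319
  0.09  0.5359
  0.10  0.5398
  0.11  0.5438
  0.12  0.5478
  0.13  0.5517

σ√T = 0.22·√1.5 = 0.2694
d₁ = [ln(340/370) + (0.06 − 0.03 + 0.22²/2)·1.5] / 0.2694 = [-0.0846 + 0.0813] / 0.2694 = -0.0121 which rounds to -0.01
N(d₁) = N(-0.01) = 0.4960
Δ_put = e^(−qT)·(N(d₁) − 1) = 0.9560·(0.4960 − 1) = -0.4818

-0.4818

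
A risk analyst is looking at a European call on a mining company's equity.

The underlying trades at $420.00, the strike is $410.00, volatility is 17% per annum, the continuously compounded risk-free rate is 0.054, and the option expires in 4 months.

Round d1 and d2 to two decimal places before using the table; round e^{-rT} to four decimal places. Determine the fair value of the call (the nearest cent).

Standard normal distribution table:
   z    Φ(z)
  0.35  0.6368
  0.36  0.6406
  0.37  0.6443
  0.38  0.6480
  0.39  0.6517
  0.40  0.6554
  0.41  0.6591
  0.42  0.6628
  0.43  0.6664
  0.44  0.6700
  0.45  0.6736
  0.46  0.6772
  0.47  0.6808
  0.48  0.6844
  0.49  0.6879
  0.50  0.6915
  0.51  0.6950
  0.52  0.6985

$26.50

σ√T = 0.17·√0.3333 = 0.0981
d₁ = [ln(420/410) + (0.054 + 0.17²/2)·0.3333] / 0.0981 = [0.0241 + 0.0228] / 0.0981 = 0.4780 which rounds to 0.48
d₂ = d₁ − σ√T = 0.4780 − 0.0981 = 0.3798 which rounds to 0.38
exp(−rT) = exp(−0.054·0.3333) = 0.9822
N(d₁) = N(0.48) = 0.6844;  N(d₂) = N(0.38) = 0.6480
C = 420·0.6844 − 410·0.9822·0.6480 = 287.4480 − 260.9509 = 26.4971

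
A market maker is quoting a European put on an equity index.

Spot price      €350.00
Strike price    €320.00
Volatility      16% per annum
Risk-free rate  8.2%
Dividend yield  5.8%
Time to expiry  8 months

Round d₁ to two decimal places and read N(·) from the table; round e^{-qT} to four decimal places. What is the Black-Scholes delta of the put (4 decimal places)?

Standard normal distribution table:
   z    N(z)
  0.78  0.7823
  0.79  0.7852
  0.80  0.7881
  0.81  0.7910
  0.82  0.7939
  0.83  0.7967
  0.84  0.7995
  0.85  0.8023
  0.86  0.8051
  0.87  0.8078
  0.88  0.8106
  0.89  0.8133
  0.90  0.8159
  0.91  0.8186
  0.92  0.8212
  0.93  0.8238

-0.1849

σ√T = 0.16 × 0.8165 = 0.1306
d₁ = [ln(350/320) + (0.082 − 0.058 + ½·0.16²)·0.6667] / (σ√T) = (0.0896 + 0.0245) / 0.1306 = 0.8737 → 0.87
N(d₁) = N(0.87) = 0.8078
Δ_put = exp(−qT)·(N(d₁) − 1) = 0.9621·(0.8078 − 1) = -0.1849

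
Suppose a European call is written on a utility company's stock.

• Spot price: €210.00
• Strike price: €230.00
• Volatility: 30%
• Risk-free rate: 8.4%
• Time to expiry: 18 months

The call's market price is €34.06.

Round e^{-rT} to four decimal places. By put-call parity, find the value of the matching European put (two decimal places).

€26.83

e^(−rT) = e^(−0.084·1.5) = 0.8816
Put-call parity: C − P = S − K·e^(−rT) = 210 − 230·0.8816 = 210 − 202.7680 = 7.2320
P = C − (C − P) = 34.06 − (7.2320) = 26.8280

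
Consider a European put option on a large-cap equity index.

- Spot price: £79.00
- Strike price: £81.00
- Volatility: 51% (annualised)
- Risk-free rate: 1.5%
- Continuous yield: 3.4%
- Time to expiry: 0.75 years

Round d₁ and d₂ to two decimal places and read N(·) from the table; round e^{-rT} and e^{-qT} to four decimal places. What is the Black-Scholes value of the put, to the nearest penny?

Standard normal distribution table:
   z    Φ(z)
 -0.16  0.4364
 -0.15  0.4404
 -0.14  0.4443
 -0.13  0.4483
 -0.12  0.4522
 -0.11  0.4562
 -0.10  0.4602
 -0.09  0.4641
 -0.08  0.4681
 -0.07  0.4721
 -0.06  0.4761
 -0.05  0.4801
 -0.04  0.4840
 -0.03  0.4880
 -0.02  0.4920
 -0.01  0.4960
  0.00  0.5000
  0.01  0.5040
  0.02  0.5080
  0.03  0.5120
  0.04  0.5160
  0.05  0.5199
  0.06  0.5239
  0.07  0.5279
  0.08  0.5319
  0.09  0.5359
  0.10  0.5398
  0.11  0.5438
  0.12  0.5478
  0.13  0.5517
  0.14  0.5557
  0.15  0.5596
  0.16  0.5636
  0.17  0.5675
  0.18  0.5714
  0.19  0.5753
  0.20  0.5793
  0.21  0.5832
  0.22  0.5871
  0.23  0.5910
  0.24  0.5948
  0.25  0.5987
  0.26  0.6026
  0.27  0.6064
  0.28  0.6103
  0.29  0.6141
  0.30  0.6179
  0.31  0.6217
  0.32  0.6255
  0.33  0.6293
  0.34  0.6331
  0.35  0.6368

£15.27

σ√T = 0.51·√0.75 = 0.4417
d₁ = [ln(79/81) + (0.015 − 0.034 + 0.51²/2)·0.75] / 0.4417 = [-0.0250 + 0.0833] / 0.4417 = 0.1320 → 0.13
d₂ = d₁ − σ√T = 0.1320 − 0.4417 = -0.3097 → -0.31
e^(−qT) = e^(−0.034·0.75) = 0.9748;  e^(−rT) = e^(−0.015·0.75) = 0.9888
P = 81·0.9888·N(0.31) − 79·0.9748·N(-0.13) = 81·0.9888·0.6217 − 79·0.9748·0.4483 = 49.7937 − 34.5232 = 15.2705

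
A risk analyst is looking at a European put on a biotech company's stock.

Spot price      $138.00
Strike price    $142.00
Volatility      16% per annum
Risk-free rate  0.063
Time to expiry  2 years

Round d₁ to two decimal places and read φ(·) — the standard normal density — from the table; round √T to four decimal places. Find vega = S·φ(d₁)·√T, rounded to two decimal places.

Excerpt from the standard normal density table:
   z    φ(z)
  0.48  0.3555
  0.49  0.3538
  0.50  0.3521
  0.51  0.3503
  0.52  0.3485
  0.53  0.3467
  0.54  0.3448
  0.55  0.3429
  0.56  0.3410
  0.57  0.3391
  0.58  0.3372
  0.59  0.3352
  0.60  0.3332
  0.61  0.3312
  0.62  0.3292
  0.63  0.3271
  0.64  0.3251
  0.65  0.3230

67.29

σ√T = 0.16 × 1.4142 = 0.2263
ln(S/K) + (r + σ²/2)T = ln(138/142) + (0.063 + 0.16²/2)·2 = -0.0286 + 0.1516 = 0.1230
d₁ = 0.1230 / 0.2263 = 0.5437 which rounds to 0.54
√T = √2 = 1.4142
φ(d₁) = φ(0.54) = 0.3448
vega = S·φ(d₁)·√T = 138·0.3448·1.4142 = 67.2910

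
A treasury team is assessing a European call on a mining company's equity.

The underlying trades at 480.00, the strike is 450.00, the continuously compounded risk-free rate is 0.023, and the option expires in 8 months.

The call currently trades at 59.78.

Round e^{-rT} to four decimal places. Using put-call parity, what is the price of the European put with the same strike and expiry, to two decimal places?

exp(−rT) = exp(−0.023·0.6667) = 0.9848
Put-call parity: C − P = S − K·e^(−rT) = 480 − 450·0.9848 = 480 − 443.1600 = 36.8400
P = C − (C − P) = 59.78 − (36.8400) = 22.9400

22.94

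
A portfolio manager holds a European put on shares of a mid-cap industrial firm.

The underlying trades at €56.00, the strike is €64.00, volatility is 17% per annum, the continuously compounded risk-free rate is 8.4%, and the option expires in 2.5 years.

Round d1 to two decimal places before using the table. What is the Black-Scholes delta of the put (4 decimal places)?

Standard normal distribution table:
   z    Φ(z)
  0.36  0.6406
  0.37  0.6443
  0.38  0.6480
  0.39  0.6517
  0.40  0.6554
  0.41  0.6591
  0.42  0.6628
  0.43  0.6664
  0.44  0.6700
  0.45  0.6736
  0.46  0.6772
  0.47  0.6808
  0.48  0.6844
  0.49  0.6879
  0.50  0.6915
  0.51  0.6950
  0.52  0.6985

σ√T = 0.17·√2.5 = 0.2688
ln(S/K) + (r + σ²/2)T = ln(56/64) + (0.084 + 0.17²/2)·2.5 = -0.1335 + 0.2461 = 0.1126
d₁ = 0.1126 / 0.2688 = 0.4189 → 0.42
N(d₁) = N(0.42) = 0.6628
Δ_put = N(d₁) − 1 = 0.6628 − 1 = -0.3372

-0.3372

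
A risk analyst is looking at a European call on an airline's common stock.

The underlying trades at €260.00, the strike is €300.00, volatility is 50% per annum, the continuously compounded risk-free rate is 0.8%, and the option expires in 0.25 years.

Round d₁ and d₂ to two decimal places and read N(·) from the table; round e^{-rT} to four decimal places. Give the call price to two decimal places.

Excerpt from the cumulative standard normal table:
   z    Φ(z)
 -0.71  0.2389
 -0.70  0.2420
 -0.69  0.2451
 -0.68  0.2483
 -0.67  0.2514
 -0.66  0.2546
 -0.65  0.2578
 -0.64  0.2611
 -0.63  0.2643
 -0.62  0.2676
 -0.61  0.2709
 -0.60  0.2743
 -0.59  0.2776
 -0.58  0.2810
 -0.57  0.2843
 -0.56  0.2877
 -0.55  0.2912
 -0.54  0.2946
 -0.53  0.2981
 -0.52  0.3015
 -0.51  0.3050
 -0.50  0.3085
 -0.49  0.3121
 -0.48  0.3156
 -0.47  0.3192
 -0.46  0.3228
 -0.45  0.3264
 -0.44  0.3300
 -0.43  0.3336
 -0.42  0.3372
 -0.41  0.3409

€12.42

T = 0.25;  σ√T = 0.2500
ln(S/K) + (r + σ²/2)T = ln(260/300) + (0.008 + 0.5²/2)·0.25 = -0.1431 + 0.0333 = -0.1099
d₁ = -0.1099 / 0.2500 = -0.4394 ≈ -0.44
d₂ = d₁ − σ√T = -0.4394 − 0.2500 = -0.6894 ≈ -0.69
exp(−rT) = exp(−0.008·0.25) = 0.9980
N(d₁) = N(-0.44) = 0.3300;  N(d₂) = N(-0.69) = 0.2451
C = 260·0.3300 − 300·0.9980·0.2451 = 85.8000 − 73.3829 = 12.4171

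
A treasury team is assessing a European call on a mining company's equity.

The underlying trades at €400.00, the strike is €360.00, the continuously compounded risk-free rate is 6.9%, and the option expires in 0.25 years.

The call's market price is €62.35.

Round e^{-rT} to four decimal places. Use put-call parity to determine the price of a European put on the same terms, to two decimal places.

€16.19

exp(−rT) = exp(−0.069·0.25) = 0.9829
Put-call parity: C − P = S − K·e^(−rT) = 400 − 360·0.9829 = 400 − 353.8440 = 46.1560
P = C − (C − P) = 62.35 − (46.1560) = 16.1940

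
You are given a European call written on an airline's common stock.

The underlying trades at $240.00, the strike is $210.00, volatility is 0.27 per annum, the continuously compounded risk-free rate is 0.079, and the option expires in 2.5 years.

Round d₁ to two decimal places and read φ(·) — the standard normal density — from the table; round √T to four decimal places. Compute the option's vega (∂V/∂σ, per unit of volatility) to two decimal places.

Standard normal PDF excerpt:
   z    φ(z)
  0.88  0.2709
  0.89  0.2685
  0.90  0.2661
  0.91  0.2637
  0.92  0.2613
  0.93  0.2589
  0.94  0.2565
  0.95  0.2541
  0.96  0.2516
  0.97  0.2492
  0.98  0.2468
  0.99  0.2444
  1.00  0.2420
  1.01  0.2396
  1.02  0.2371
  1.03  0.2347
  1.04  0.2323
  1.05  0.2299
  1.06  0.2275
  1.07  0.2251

σ√T = 0.27·√2.5 = 0.4269
d₁ = [ln(240/210) + (0.079 + 0.27²/2)·2.5] / 0.4269 = [0.1335 + 0.2886] / 0.4269 = 0.9889 which rounds to 0.99
√T = √2.5 = 1.5811
φ(d₁) = φ(0.99) = 0.2444
vega = S·φ(d₁)·√T = 240·0.2444·1.5811 = 92.7410

92.74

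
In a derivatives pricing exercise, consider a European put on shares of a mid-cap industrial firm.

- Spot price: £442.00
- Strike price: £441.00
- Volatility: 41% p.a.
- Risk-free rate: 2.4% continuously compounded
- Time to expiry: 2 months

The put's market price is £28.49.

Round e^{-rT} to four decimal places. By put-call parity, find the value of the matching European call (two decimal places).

£31.25

e^(−rT) = e^(−0.024·0.1667) = 0.9960
Put-call parity: C − P = S − K·e^(−rT) = 442 − 441·0.9960 = 442 − 439.2360 = 2.7640
C = P + (C − P) = 28.49 + (2.7640) = 31.2540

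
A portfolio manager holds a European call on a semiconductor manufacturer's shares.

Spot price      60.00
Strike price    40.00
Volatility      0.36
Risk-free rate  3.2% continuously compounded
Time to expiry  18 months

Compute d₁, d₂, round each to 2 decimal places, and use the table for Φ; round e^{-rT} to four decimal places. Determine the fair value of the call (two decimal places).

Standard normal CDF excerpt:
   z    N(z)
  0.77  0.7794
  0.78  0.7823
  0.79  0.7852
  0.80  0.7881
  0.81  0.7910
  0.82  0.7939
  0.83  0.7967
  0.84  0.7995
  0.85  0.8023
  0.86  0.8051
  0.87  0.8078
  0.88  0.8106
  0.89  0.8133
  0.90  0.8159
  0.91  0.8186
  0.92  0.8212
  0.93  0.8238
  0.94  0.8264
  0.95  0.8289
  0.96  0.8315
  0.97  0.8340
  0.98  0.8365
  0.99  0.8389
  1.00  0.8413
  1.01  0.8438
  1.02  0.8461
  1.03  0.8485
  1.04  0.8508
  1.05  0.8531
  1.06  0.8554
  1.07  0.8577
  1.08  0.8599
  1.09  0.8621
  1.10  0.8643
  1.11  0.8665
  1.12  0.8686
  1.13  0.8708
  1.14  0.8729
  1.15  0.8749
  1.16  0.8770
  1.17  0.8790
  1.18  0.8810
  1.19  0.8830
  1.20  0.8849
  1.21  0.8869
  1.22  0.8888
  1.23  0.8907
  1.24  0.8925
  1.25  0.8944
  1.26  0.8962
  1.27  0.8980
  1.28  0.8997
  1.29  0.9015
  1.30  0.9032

23.51

σ√T = 0.36 × 1.2247 = 0.4409
d₁ = [ln(60/40) + (0.032 + ½·0.36²)·1.5] / (σ√T) = (0.4055 + 0.1452) / 0.4409 = 1.2489 which rounds to 1.25
d₂ = 1.2489 − 0.4409 = 0.8080 which rounds to 0.81
exp(−rT) = exp(−0.032·1.5) = 0.9531
C = 60·N(1.25) − 40·0.9531·N(0.81) = 60·0.8944 − 40·0.9531·0.7910 = 53.6640 − 30.1561 = 23.5079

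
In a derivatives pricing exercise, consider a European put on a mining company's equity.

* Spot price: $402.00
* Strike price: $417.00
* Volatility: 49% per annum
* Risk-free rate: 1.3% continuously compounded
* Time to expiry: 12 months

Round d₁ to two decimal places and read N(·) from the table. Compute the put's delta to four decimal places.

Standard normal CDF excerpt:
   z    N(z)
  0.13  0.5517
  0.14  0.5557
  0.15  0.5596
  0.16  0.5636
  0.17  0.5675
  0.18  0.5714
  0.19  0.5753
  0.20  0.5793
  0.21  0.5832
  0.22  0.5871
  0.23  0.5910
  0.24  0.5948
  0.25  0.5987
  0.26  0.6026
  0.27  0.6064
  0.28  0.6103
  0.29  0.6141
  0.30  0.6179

-0.4207

σ√T = 0.49·√1 = 0.4900
d₁ = [ln(402/417) + (0.013 + ½·0.49²)·1] / (σ√T) = (-0.0366 + 0.1331) / 0.4900 = 0.1968 which rounds to 0.20
N(d₁) = N(0.20) = 0.5793
Δ_put = N(d₁) − 1 = 0.5793 − 1 = -0.4207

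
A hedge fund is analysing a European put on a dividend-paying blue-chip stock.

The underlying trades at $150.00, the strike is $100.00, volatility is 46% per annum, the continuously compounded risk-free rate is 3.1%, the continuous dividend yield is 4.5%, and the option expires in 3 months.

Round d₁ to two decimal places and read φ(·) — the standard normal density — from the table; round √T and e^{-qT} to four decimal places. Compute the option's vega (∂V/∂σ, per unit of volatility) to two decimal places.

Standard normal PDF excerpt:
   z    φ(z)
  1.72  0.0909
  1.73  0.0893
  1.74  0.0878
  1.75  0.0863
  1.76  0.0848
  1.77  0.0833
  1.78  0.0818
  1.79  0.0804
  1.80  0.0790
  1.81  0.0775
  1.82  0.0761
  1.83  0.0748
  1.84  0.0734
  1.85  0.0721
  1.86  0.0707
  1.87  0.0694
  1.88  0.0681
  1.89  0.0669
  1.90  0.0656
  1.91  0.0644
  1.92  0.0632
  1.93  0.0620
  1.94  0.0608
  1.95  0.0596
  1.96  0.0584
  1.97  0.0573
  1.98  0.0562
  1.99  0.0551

T = 0.25;  σ√T = 0.2300
ln(S/K) + (r − q + σ²/2)T = ln(150/100) + (0.031 − 0.045 + 0.46²/2)·0.25 = 0.4055 + 0.0230 = 0.4284
d₁ = 0.4284 / 0.2300 = 1.8627 ≈ 1.86
√T = √0.25 = 0.5000
φ(d₁) = φ(1.86) = 0.0707
e^(−qT) = e^(−0.045·0.25) = 0.9888
vega = S·e^(−qT)·φ(d₁)·√T = 150·0.9888·0.0707·0.5000 = 5.2431

5.24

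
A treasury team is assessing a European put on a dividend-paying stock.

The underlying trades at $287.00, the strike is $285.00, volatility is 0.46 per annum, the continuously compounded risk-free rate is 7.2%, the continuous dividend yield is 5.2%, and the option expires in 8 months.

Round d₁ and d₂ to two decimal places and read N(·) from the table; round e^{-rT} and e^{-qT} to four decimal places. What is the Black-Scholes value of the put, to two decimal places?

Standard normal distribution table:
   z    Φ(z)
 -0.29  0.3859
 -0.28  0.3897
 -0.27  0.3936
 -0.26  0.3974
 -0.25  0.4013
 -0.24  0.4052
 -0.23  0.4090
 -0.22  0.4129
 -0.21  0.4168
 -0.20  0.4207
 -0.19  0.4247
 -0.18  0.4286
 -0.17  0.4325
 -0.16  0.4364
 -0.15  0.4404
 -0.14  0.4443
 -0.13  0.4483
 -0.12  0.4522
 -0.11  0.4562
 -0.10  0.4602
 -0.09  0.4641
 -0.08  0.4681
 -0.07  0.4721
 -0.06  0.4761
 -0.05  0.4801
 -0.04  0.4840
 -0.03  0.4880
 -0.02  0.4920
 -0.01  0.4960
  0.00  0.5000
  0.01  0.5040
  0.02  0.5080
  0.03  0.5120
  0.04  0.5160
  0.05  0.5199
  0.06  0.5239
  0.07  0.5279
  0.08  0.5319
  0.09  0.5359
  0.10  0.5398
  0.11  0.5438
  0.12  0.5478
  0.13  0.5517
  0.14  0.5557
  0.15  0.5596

T = 0.6667;  σ√T = 0.3756
ln(S/K) + (r − q + σ²/2)T = ln(287/285) + (0.072 − 0.052 + 0.46²/2)·0.6667 = 0.0070 + 0.0839 = 0.0909
d₁ = 0.0909 / 0.3756 = 0.2419 ⇒ 0.24
d₂ = d₁ − σ√T = 0.2419 − 0.3756 = -0.1337 ⇒ -0.13
e^(−qT) = e^(−0.052·0.6667) = 0.9659;  e^(−rT) = e^(−0.072·0.6667) = 0.9531
N(−d₂) = N(0.13) = 0.5517;  N(−d₁) = N(-0.24) = 0.4052
P = 285·0.9531·0.5517 − 287·0.9659·0.4052 = 149.8602 − 112.3268 = 37.5334

$37.53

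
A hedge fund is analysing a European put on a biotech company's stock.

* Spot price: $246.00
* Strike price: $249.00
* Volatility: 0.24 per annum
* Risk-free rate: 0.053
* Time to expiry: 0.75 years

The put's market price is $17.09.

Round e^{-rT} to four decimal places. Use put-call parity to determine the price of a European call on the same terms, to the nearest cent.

e^(−rT) = e^(−0.053·0.75) = 0.9610
Put-call parity: C − P = S − K·e^(−rT) = 246 − 249·0.9610 = 246 − 239.2890 = 6.7110
C = P + (C − P) = 17.09 + (6.7110) = 23.8010

$23.80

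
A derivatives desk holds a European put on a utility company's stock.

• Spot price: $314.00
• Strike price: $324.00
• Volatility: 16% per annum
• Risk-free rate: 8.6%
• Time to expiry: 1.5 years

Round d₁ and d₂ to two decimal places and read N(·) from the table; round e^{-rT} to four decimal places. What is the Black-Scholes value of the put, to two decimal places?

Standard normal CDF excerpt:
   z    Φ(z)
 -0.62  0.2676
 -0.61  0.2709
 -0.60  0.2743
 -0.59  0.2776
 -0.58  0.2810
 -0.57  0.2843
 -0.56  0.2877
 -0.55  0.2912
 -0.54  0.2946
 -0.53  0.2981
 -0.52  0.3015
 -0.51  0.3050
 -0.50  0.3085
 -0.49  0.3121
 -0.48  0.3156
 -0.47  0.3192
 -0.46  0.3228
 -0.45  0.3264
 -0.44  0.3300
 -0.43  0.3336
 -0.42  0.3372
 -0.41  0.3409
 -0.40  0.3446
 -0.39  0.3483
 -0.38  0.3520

$12.01

σ√T = 0.16 × 1.2247 = 0.1960
ln(S/K) + (r + σ²/2)T = ln(314/324) + (0.086 + 0.16²/2)·1.5 = -0.0314 + 0.1482 = 0.1168
d₁ = 0.1168 / 0.1960 = 0.5963 which rounds to 0.60
d₂ = d₁ − σ√T = 0.5963 − 0.1960 = 0.4003 which rounds to 0.40
e^(−rT) = e^(−0.086·1.5) = 0.8790
P = 324·0.8790·N(-0.40) − 314·N(-0.60) = 324·0.8790·0.3446 − 314·0.2743 = 98.1407 − 86.1302 = 12.0105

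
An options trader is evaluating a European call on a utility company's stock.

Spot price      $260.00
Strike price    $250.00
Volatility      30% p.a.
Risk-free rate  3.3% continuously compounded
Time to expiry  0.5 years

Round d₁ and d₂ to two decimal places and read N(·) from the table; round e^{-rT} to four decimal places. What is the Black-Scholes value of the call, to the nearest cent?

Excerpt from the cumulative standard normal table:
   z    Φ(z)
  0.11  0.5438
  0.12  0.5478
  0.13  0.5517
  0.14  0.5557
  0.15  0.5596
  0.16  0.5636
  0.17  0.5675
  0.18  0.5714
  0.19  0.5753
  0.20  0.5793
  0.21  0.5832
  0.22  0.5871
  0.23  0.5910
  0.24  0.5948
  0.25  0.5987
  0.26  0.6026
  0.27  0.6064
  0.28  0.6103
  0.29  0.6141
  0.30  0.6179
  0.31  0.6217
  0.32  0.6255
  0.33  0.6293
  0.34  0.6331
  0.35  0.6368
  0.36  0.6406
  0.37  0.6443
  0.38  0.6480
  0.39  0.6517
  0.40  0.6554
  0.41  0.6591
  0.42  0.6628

T = 0.5;  σ√T = 0.2121
d₁ = [ln(260/250) + (0.033 + ½·0.3²)·0.5] / (σ√T) = (0.0392 + 0.0390) / 0.2121 = 0.3687 → 0.37
d₂ = 0.3687 − 0.2121 = 0.1566 → 0.16
exp(−rT) = exp(−0.033·0.5) = 0.9836
N(d₁) = N(0.37) = 0.6443;  N(d₂) = N(0.16) = 0.5636
C = 260·0.6443 − 250·0.9836·0.5636 = 167.5180 − 138.5892 = 28.9288

$28.93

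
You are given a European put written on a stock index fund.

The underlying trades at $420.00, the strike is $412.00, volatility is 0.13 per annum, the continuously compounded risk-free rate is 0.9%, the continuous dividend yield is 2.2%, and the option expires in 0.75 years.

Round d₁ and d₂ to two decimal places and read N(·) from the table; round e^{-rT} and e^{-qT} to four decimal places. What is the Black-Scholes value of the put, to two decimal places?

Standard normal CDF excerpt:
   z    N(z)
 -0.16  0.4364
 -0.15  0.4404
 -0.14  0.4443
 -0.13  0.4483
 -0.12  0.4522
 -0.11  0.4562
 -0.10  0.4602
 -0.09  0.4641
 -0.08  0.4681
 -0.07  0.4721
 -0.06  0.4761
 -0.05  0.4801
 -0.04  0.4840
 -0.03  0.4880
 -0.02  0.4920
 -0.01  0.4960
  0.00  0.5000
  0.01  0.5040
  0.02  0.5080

T = 0.75;  σ√T = 0.1126
d₁ = [ln(420/412) + (0.009 − 0.022 + 0.13²/2)·0.75] / 0.1126 = [0.0192 − 0.0034] / 0.1126 = 0.1405 which rounds to 0.14
d₂ = d₁ − σ√T = 0.1405 − 0.1126 = 0.0279 which rounds to 0.03
exp(−qT) = exp(−0.022·0.75) = 0.9836;  exp(−rT) = exp(−0.009·0.75) = 0.9933
N(−d₂) = N(-0.03) = 0.4880;  N(−d₁) = N(-0.14) = 0.4443
P = 412·0.9933·0.4880 − 420·0.9836·0.4443 = 199.7089 − 183.5457 = 16.1633

$16.16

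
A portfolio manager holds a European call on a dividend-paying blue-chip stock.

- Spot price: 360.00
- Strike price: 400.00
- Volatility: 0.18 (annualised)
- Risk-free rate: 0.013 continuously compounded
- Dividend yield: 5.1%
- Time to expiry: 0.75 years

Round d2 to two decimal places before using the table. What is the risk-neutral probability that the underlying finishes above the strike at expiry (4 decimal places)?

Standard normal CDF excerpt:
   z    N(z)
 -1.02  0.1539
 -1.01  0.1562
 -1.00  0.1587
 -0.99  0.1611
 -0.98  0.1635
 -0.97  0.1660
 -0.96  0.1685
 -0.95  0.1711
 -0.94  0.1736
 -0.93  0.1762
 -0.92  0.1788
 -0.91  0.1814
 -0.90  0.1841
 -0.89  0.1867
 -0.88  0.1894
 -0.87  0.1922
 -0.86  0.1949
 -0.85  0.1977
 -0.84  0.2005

σ√T = 0.18·√0.75 = 0.1559
d₁ = [ln(360/400) + (0.013 − 0.051 + 0.18²/2)·0.75] / 0.1559 = [-0.1054 − 0.0163] / 0.1559 = -0.7808 ⇒ -0.78
d₂ = d₁ − σ√T = -0.7808 − 0.1559 = -0.9367 ⇒ -0.94
Pr(exercise) under Q = N(d₂) = 0.1736

0.1736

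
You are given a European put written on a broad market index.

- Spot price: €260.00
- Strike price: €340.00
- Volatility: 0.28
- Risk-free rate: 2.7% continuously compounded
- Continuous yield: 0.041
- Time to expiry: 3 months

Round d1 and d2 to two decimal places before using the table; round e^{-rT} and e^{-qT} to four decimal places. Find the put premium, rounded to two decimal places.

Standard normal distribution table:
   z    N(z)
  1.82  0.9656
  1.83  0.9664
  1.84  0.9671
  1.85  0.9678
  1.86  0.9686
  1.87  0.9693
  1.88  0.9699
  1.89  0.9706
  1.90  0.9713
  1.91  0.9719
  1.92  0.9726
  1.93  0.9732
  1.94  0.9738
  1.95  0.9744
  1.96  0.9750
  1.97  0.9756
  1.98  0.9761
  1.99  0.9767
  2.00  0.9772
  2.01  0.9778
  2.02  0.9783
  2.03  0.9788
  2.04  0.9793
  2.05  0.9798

€80.78

T = 0.25;  σ√T = 0.1400
d₁ = [ln(260/340) + (0.027 − 0.041 + ½·0.28²)·0.25] / (σ√T) = (-0.2683 + 0.0063) / 0.1400 = -1.8712 → -1.87
d₂ = -1.8712 − 0.1400 = -2.0112 → -2.01
exp(−qT) = exp(−0.041·0.25) = 0.9898;  exp(−rT) = exp(−0.027·0.25) = 0.9933
N(−d₂) = N(2.01) = 0.9778;  N(−d₁) = N(1.87) = 0.9693
P = 340·0.9933·0.9778 − 260·0.9898·0.9693 = 330.2246 − 249.4474 = 80.7772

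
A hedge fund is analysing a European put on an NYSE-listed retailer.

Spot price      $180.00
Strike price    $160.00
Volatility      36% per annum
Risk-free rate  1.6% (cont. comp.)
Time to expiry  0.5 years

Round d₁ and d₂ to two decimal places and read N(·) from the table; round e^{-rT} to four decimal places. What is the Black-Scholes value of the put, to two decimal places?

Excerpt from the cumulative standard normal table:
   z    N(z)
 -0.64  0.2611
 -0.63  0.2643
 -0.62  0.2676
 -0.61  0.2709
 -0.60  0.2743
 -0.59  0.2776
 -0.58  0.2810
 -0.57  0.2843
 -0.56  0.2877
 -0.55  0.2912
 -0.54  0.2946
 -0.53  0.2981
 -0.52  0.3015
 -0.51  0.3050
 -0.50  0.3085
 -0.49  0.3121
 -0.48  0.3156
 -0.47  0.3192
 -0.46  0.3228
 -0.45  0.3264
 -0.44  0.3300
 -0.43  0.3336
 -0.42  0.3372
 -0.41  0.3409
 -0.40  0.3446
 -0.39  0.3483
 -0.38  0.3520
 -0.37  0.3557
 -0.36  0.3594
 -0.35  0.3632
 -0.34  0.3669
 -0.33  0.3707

$8.29

σ√T = 0.36 × 0.7071 = 0.2546
d₁ = [ln(180/160) + (0.016 + ½·0.36²)·0.5] / (σ√T) = (0.1178 + 0.0404) / 0.2546 = 0.6214 → 0.62
d₂ = 0.6214 − 0.2546 = 0.3668 → 0.37
exp(−rT) = exp(−0.016·0.5) = 0.9920
N(−d₂) = N(-0.37) = 0.3557;  N(−d₁) = N(-0.62) = 0.2676
P = 160·0.9920·0.3557 − 180·0.2676 = 56.4567 − 48.1680 = 8.2887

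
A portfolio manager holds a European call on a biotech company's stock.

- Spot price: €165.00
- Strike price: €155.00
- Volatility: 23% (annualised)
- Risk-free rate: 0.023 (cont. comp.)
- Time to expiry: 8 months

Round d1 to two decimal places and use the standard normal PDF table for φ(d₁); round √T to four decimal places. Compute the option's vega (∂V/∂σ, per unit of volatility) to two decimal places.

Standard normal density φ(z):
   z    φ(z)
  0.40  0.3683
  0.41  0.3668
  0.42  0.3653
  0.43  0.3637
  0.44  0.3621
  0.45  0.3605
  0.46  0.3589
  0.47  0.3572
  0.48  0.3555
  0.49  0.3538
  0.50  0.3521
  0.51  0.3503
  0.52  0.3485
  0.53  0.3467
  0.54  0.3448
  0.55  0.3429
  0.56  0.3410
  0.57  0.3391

T = 0.6667;  σ√T = 0.1878
d₁ = [ln(165/155) + (0.023 + ½·0.23²)·0.6667] / (σ√T) = (0.0625 + 0.0330) / 0.1878 = 0.5085 which rounds to 0.51
√T = √0.6667 = 0.8165
φ(d₁) = φ(0.51) = 0.3503
vega = S·φ(d₁)·√T = 165·0.3503·0.8165 = 47.1933

47.19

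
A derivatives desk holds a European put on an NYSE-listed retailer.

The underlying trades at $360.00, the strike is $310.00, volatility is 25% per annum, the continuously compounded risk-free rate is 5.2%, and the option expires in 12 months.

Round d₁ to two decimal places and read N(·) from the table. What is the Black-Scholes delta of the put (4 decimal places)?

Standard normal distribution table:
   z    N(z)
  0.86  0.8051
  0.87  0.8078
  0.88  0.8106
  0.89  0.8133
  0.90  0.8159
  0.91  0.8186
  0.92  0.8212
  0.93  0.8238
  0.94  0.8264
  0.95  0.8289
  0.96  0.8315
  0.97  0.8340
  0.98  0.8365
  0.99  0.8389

σ√T = 0.25·√1 = 0.2500
d₁ = [ln(360/310) + (0.052 + 0.25²/2)·1] / 0.2500 = [0.1495 + 0.0832] / 0.2500 = 0.9311 which rounds to 0.93
N(d₁) = N(0.93) = 0.8238
Δ_put = N(d₁) − 1 = 0.8238 − 1 = -0.1762

-0.1762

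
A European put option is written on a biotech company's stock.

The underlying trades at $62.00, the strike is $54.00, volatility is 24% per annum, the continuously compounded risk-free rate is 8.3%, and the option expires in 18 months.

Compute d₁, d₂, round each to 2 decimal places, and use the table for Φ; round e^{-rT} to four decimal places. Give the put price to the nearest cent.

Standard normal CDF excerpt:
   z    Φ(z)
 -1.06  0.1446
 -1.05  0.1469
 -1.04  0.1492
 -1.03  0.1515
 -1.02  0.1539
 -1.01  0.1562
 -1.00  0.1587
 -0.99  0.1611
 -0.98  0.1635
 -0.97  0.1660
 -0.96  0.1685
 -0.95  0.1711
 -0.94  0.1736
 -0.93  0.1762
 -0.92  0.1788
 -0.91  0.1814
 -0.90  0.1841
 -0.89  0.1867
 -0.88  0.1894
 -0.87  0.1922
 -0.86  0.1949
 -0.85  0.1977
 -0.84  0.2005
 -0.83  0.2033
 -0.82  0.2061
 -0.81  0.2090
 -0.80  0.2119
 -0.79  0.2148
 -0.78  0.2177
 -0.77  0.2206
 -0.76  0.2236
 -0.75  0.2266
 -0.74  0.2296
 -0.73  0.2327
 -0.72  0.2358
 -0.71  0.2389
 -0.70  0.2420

σ√T = 0.24·√1.5 = 0.2939
d₁ = [ln(62/54) + (0.083 + ½·0.24²)·1.5] / (σ√T) = (0.1382 + 0.1677) / 0.2939 = 1.0405 which rounds to 1.04
d₂ = 1.0405 − 0.2939 = 0.7466 which rounds to 0.75
exp(−rT) = exp(−0.083·1.5) = 0.8829
P = 54·0.8829·N(-0.75) − 62·N(-1.04) = 54·0.8829·0.2266 − 62·0.1492 = 10.8035 − 9.2504 = 1.5531

$1.55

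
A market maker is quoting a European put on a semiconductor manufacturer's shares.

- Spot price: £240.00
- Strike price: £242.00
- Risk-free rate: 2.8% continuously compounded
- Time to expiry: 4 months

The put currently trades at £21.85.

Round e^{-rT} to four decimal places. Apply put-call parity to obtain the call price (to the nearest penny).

exp(−rT) = exp(−0.028·0.3333) = 0.9907
Put-call parity: C − P = S − K·e^(−rT) = 240 − 242·0.9907 = 240 − 239.7494 = 0.2506
C = P + (C − P) = 21.85 + (0.2506) = 22.1006

£22.10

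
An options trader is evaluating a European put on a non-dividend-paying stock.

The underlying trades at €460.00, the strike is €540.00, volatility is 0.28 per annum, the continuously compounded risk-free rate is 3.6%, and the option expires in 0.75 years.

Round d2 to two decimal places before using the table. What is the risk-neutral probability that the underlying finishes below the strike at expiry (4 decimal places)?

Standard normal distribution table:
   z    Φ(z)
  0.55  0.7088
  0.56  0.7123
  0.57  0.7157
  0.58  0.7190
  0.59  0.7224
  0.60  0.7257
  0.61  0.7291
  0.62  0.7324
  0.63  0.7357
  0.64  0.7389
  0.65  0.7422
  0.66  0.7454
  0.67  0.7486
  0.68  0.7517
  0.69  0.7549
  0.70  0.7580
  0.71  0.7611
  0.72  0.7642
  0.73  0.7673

σ√T = 0.28 × 0.8660 = 0.2425
d₁ = [ln(460/540) + (0.036 + 0.28²/2)·0.75] / 0.2425 = [-0.1603 + 0.0564] / 0.2425 = -0.4287 → -0.43
d₂ = d₁ − σ√T = -0.4287 − 0.2425 = -0.6711 → -0.67
Risk-neutral Pr[S_T < K] = N(−d₂) = N(0.67) = 0.7486

0.7486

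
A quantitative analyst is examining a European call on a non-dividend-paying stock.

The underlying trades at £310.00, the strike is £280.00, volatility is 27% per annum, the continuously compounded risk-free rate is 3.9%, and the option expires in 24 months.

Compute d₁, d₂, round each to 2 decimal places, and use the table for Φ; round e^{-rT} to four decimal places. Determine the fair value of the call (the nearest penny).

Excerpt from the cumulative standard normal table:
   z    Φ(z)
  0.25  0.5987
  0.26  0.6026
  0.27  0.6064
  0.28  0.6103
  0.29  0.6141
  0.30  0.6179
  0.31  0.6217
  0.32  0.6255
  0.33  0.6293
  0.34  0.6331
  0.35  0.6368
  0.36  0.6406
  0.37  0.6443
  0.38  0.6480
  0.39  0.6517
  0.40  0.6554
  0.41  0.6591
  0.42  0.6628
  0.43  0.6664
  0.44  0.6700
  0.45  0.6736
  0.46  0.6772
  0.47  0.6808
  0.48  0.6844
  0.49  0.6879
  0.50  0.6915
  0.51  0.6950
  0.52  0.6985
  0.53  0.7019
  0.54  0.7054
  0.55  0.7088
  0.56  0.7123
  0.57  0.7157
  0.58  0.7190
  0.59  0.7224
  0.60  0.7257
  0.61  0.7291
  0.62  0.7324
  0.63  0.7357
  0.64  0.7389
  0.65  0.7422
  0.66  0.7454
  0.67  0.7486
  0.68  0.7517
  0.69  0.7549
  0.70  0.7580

σ√T = 0.27·√2 = 0.3818
ln(S/K) + (r + σ²/2)T = ln(310/280) + (0.039 + 0.27²/2)·2 = 0.1018 + 0.1509 = 0.2527
d₁ = 0.2527 / 0.3818 = 0.6618 ≈ 0.66
d₂ = d₁ − σ√T = 0.6618 − 0.3818 = 0.2799 ≈ 0.28
e^(−rT) = e^(−0.039·2) = 0.9250
N(d₁) = N(0.66) = 0.7454;  N(d₂) = N(0.28) = 0.6103
C = 310·0.7454 − 280·0.9250·0.6103 = 231.0740 − 158.0677 = 73.0063

£73.01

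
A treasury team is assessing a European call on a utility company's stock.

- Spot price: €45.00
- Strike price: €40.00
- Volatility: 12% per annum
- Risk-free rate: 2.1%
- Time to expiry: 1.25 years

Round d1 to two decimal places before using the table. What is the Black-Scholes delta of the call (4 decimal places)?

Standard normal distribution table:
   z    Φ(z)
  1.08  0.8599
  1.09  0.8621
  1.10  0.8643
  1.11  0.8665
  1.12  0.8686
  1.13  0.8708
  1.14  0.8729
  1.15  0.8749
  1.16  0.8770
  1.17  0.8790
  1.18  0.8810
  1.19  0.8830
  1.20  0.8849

0.8729

σ√T = 0.12·√1.25 = 0.1342
ln(S/K) + (r + σ²/2)T = ln(45/40) + (0.021 + 0.12²/2)·1.25 = 0.1178 + 0.0353 = 0.1530
d₁ = 0.1530 / 0.1342 = 1.1406 which rounds to 1.14
N(d₁) = N(1.14) = 0.8729
Δ_call = N(d₁) = 0.8729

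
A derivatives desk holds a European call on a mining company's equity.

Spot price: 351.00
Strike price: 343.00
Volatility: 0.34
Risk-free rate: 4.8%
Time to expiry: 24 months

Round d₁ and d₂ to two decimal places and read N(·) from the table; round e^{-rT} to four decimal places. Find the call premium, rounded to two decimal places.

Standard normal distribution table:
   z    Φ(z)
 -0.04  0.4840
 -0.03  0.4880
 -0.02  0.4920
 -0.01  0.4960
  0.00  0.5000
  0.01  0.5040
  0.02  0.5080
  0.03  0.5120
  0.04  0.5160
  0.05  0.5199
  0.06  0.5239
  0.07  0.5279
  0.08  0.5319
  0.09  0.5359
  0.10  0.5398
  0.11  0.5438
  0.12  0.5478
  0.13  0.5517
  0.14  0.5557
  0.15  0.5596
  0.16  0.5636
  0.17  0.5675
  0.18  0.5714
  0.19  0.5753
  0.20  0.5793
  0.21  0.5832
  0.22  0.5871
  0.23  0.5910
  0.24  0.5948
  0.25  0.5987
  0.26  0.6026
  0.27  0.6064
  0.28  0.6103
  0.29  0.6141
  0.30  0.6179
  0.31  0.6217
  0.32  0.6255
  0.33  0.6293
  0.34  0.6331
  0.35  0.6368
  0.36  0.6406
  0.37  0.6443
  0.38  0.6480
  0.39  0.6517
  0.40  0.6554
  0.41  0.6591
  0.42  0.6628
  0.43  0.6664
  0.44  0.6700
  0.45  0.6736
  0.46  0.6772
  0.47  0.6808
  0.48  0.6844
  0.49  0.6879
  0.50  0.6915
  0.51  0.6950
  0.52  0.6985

σ√T = 0.34·√2 = 0.4808
d₁ = [ln(351/343) + (0.048 + 0.34²/2)·2] / 0.4808 = [0.0231 + 0.2116] / 0.4808 = 0.4880 ≈ 0.49
d₂ = d₁ − σ√T = 0.4880 − 0.4808 = 0.0072 ≈ 0.01
e^(−rT) = e^(−0.048·2) = 0.9085
C = 351·N(0.49) − 343·0.9085·N(0.01) = 351·0.6879 − 343·0.9085·0.5040 = 241.4529 − 157.0542 = 84.3987

84.40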